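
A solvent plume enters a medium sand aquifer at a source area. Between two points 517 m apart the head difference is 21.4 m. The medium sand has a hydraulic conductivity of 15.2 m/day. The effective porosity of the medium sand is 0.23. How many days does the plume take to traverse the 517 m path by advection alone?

Hydraulic gradient i = Δh / L = 21.4 / 517 = 0.04139.
Darcy flux q = K · i = 15.20 × 0.04139 = 0.6292 m/day.
Seepage velocity v = q / n_e = 0.6292 / 0.23 = 2.736 m/day.
Travel time t = L / v = 517 / 2.736 = 189.0 days.

189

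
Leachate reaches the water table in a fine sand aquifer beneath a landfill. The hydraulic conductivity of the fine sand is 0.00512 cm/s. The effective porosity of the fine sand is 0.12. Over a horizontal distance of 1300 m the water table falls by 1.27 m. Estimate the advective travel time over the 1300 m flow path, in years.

Convert K: 0.00512 cm/s × 864 = 4.424 m/day.
Hydraulic gradient i = Δh / L = 1.27 / 1300 = 0.0009769.
Darcy flux q = K · i = 4.424 × 0.0009769 = 0.004322 m/day.
Seepage velocity v = q / n_e = 0.004322 / 0.12 = 0.03601 m/day.
Travel time t = L / v = 1300 / 0.03601 = 36098 days = 98.83 years.

98.8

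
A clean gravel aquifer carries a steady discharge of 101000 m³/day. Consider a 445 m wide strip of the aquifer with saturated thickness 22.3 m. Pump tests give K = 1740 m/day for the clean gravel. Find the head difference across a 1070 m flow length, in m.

Cross-sectional area A = 445 × 22.3 = 9924 m².
From Q = K·A·i, i = Q / (K·A) = 101000 / (1740 × 9924) = 0.005849.
Head loss Δh = i · L = 0.005849 × 1070 = 6.259 m.

6.26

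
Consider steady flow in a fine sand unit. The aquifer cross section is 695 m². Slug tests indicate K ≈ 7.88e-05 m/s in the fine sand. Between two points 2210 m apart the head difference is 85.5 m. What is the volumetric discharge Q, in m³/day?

Convert K: 7.88e-05 m/s × 86400 = 6.808 m/day.
Hydraulic gradient i = Δh / L = 85.5 / 2210 = 0.03869.
Darcy's law: Q = K · A · i = 6.808 × 695.0 × 0.03869 = 183.1 m³/day.

183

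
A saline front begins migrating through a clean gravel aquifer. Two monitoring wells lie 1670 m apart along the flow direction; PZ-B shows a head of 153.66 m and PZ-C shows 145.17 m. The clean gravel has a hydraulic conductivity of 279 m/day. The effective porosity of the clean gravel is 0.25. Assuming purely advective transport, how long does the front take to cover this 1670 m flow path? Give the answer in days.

294

Hydraulic gradient i = (153.66 − 145.17) / 1670 = 8.49 / 1670 = 0.005084.
Darcy flux q = K · i = 279.0 × 0.005084 = 1.418 m/day.
Seepage velocity v = q / n_e = 1.418 / 0.25 = 5.674 m/day.
Travel time t = L / v = 1670 / 5.674 = 294.3 days.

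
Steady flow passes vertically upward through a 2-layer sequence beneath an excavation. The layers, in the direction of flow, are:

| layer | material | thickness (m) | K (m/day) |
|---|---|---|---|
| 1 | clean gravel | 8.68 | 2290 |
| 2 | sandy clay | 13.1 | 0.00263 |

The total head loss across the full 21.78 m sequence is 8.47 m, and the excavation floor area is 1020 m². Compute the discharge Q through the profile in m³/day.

Flow is perpendicular to layering, so the layers act in series and the equivalent K is the thickness-weighted harmonic mean.
Total thickness L = 8.68 + 13.1 = 21.78 m.
Σ(b_i/K_i) = 8.68/2290 + 13.1/0.00263 = 4981 d.
K_eq = L / Σ(b_i/K_i) = 21.78 / 4981 = 0.004373 m/day.
Q = K_eq · A · (Δh/L) = 0.004373 × 1020 × (8.47/21.78) = 1.734 m³/day.

1.73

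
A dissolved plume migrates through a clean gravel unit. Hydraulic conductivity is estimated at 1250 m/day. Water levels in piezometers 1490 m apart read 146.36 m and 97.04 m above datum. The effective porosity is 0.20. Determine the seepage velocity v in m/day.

207

Hydraulic gradient i = (146.36 − 97.04) / 1490 = 49.32 / 1490 = 0.03310.
Darcy flux q = K · i = 1250 × 0.03310 = 41.38 m/day.
Seepage velocity v = q / n_e = 41.38 / 0.20 = 206.9 m/day.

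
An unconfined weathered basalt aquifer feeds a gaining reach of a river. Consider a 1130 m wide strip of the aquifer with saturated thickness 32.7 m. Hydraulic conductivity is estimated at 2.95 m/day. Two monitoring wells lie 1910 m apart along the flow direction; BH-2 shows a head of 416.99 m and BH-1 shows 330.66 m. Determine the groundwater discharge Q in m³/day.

4930

Cross-sectional area A = 1130 × 32.7 = 36951 m².
Hydraulic gradient i = (416.99 − 330.66) / 1910 = 86.33 / 1910 = 0.04520.
Darcy's law: Q = K · A · i = 2.950 × 36951 × 0.04520 = 4927 m³/day.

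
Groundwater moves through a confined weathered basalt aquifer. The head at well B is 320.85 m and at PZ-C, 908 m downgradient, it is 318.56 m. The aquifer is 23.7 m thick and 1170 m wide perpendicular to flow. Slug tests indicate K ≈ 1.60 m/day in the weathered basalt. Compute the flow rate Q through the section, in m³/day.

Cross-sectional area A = 1170 × 23.7 = 27729 m².
Hydraulic gradient i = (320.85 − 318.56) / 908 = 2.29 / 908 = 0.002522.
Darcy's law: Q = K · A · i = 1.600 × 27729 × 0.002522 = 111.9 m³/day.

112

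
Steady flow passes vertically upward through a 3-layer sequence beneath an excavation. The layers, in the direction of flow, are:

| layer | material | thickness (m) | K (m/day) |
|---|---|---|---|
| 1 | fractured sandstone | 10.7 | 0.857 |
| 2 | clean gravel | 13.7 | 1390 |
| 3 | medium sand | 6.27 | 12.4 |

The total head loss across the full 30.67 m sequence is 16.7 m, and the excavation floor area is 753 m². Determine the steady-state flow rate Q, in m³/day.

967

Flow is perpendicular to layering, so the layers act in series and the equivalent K is the thickness-weighted harmonic mean.
Total thickness L = 10.7 + 13.7 + 6.27 = 30.67 m.
Σ(b_i/K_i) = 10.7/0.857 + 13.7/1390 + 6.27/12.4 = 13.00 d.
K_eq = L / Σ(b_i/K_i) = 30.67 / 13.00 = 2.359 m/day.
Q = K_eq · A · (Δh/L) = 2.359 × 753 × (16.7/30.67) = 967.2 m³/day.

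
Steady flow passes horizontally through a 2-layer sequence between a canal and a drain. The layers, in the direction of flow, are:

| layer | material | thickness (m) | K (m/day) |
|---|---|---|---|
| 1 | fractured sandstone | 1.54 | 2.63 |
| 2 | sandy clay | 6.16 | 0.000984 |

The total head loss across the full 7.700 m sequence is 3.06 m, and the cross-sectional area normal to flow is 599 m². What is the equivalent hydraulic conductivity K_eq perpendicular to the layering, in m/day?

0.00123

Flow is perpendicular to layering, so the layers act in series and the equivalent K is the thickness-weighted harmonic mean.
Total thickness L = 1.54 + 6.16 = 7.700 m.
Σ(b_i/K_i) = 1.54/2.63 + 6.16/0.000984 = 6261 d.
K_eq = L / Σ(b_i/K_i) = 7.700 / 6261 = 0.001230 m/day.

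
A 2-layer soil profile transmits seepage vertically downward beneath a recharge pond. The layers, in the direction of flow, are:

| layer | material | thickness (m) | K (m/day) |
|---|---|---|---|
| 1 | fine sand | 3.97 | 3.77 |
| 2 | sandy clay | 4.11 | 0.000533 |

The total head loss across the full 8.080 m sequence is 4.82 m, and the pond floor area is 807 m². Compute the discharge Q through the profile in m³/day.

Flow is perpendicular to layering, so the layers act in series and the equivalent K is the thickness-weighted harmonic mean.
Total thickness L = 3.97 + 4.11 = 8.080 m.
Σ(b_i/K_i) = 3.97/3.77 + 4.11/0.000533 = 7712 d.
K_eq = L / Σ(b_i/K_i) = 8.080 / 7712 = 0.001048 m/day.
Q = K_eq · A · (Δh/L) = 0.001048 × 807 × (4.82/8.080) = 0.5044 m³/day.

0.504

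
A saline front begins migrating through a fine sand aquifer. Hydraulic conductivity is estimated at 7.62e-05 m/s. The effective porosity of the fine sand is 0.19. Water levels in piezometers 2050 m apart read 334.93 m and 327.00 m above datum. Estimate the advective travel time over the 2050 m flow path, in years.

41.9

Convert K: 7.62e-05 m/s × 86400 = 6.584 m/day.
Hydraulic gradient i = (334.93 − 327.00) / 2050 = 7.93 / 2050 = 0.003868.
Darcy flux q = K · i = 6.584 × 0.003868 = 0.02547 m/day.
Seepage velocity v = q / n_e = 0.02547 / 0.19 = 0.1340 m/day.
Travel time t = L / v = 2050 / 0.1340 = 15294 days = 41.87 years.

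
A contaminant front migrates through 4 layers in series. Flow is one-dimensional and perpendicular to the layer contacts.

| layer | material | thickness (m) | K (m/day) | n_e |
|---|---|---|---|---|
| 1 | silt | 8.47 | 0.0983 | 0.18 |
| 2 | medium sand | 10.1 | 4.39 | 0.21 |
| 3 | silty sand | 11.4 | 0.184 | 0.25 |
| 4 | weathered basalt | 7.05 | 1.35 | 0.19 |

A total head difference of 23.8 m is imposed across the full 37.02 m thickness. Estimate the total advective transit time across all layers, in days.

With flow normal to the layers, continuity requires the same specific discharge q through every layer.
Σ(b_i/K_i) = 8.47/0.0983 + 10.1/4.39 + 11.4/0.184 + 7.05/1.35 = 155.6 d.
q = Δh / Σ(b_i/K_i) = 23.8 / 155.6 = 0.1529 m/day.
In each layer the seepage velocity is v_i = q/n_i, so the layer transit time is t_i = b_i·n_i / q:
  layer 1 (silt): t_1 = 8.47 × 0.18 / 0.1529 = 9.970 d
  layer 2 (medium sand): t_2 = 10.1 × 0.21 / 0.1529 = 13.87 d
  layer 3 (silty sand): t_3 = 11.4 × 0.25 / 0.1529 = 18.64 d
  layer 4 (weathered basalt): t_4 = 7.05 × 0.19 / 0.1529 = 8.760 d
Total t = Σ t_i = 51.24 days.

51.2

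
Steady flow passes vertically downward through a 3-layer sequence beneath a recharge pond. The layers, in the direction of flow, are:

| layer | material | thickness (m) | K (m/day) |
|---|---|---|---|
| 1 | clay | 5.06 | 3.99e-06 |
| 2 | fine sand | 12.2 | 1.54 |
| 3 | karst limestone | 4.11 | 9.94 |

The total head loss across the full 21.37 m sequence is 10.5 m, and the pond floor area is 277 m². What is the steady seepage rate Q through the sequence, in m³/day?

0.00229

Flow is perpendicular to layering, so the layers act in series and the equivalent K is the thickness-weighted harmonic mean.
Total thickness L = 5.06 + 12.2 + 4.11 = 21.37 m.
Σ(b_i/K_i) = 5.06/3.99e-06 + 12.2/1.54 + 4.11/9.94 = 1.268e+06 d.
K_eq = L / Σ(b_i/K_i) = 21.37 / 1.268e+06 = 1.685e-05 m/day.
Q = K_eq · A · (Δh/L) = 1.685e-05 × 277 × (10.5/21.37) = 0.002293 m³/day.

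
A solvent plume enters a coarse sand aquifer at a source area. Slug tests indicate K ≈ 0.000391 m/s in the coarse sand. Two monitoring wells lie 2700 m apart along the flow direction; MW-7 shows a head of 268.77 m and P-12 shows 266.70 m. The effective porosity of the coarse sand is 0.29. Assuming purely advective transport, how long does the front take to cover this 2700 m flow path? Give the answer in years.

82.8

Convert K: 0.000391 m/s × 86400 = 33.78 m/day.
Hydraulic gradient i = (268.77 − 266.70) / 2700 = 2.07 / 2700 = 0.0007667.
Darcy flux q = K · i = 33.78 × 0.0007667 = 0.02590 m/day.
Seepage velocity v = q / n_e = 0.02590 / 0.29 = 0.08931 m/day.
Travel time t = L / v = 2700 / 0.08931 = 30232 days = 82.77 years.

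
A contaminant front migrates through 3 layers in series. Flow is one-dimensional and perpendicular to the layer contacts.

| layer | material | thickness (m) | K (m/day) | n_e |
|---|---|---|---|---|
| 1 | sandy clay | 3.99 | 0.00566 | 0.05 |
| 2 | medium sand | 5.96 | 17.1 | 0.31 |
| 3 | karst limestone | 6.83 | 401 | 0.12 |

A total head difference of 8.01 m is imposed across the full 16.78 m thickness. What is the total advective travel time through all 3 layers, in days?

252

With flow normal to the layers, continuity requires the same specific discharge q through every layer.
Σ(b_i/K_i) = 3.99/0.00566 + 5.96/17.1 + 6.83/401 = 705.3 d.
q = Δh / Σ(b_i/K_i) = 8.01 / 705.3 = 0.01136 m/day.
In each layer the seepage velocity is v_i = q/n_i, so the layer transit time is t_i = b_i·n_i / q:
  layer 1 (sandy clay): t_1 = 3.99 × 0.05 / 0.01136 = 17.57 d
  layer 2 (medium sand): t_2 = 5.96 × 0.31 / 0.01136 = 162.7 d
  layer 3 (karst limestone): t_3 = 6.83 × 0.12 / 0.01136 = 72.17 d
Total t = Σ t_i = 252.4 days.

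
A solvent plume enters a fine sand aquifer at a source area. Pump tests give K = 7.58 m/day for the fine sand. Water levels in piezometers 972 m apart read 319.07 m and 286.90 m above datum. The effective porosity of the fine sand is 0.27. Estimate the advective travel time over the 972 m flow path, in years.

2.86

Hydraulic gradient i = (319.07 − 286.90) / 972 = 32.17 / 972 = 0.03310.
Darcy flux q = K · i = 7.580 × 0.03310 = 0.2509 m/day.
Seepage velocity v = q / n_e = 0.2509 / 0.27 = 0.9292 m/day.
Travel time t = L / v = 972 / 0.9292 = 1046 days = 2.864 years.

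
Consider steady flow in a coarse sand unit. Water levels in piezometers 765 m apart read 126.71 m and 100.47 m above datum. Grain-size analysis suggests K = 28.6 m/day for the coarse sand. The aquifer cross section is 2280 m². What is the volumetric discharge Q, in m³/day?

2240

Hydraulic gradient i = (126.71 − 100.47) / 765 = 26.24 / 765 = 0.03430.
Darcy's law: Q = K · A · i = 28.60 × 2280 × 0.03430 = 2237 m³/day.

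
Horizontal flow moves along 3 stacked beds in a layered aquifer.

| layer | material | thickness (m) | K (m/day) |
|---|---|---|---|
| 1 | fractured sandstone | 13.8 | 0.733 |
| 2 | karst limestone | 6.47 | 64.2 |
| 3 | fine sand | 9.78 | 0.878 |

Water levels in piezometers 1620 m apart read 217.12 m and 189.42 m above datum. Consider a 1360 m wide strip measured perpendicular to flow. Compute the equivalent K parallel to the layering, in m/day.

14.4

Flow is parallel to layering, so each bed carries its own Darcy discharge and the transmissivities add.
Σ(K_i·b_i) = 0.733×13.8 + 64.2×6.47 + 0.878×9.78 = 434.1 m²/day.
Total thickness b = 30.05 m, so K_eq = Σ(K_i·b_i)/b = 14.45 m/day.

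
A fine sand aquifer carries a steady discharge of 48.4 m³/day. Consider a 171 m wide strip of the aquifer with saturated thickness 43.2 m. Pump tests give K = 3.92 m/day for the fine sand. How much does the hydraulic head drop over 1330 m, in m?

2.22

Cross-sectional area A = 171 × 43.2 = 7387 m².
From Q = K·A·i, i = Q / (K·A) = 48.4 / (3.920 × 7387) = 0.001671.
Head loss Δh = i · L = 0.001671 × 1330 = 2.223 m.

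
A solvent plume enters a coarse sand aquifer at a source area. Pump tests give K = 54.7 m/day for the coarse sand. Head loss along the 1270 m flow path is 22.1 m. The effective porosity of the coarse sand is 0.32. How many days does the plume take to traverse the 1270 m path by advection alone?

427

Hydraulic gradient i = Δh / L = 22.1 / 1270 = 0.01740.
Darcy flux q = K · i = 54.70 × 0.01740 = 0.9519 m/day.
Seepage velocity v = q / n_e = 0.9519 / 0.32 = 2.975 m/day.
Travel time t = L / v = 1270 / 2.975 = 427.0 days.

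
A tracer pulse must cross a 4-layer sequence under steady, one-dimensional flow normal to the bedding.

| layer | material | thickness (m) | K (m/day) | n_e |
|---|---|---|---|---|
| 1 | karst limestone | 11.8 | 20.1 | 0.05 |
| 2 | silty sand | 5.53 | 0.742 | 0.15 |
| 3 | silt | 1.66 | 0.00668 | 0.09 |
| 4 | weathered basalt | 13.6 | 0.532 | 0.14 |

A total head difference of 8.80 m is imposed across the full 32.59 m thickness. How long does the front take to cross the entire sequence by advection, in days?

111

With flow normal to the layers, continuity requires the same specific discharge q through every layer.
Σ(b_i/K_i) = 11.8/20.1 + 5.53/0.742 + 1.66/0.00668 + 13.6/0.532 = 282.1 d.
q = Δh / Σ(b_i/K_i) = 8.80 / 282.1 = 0.03119 m/day.
In each layer the seepage velocity is v_i = q/n_i, so the layer transit time is t_i = b_i·n_i / q:
  layer 1 (karst limestone): t_1 = 11.8 × 0.05 / 0.03119 = 18.91 d
  layer 2 (silty sand): t_2 = 5.53 × 0.15 / 0.03119 = 26.59 d
  layer 3 (silt): t_3 = 1.66 × 0.09 / 0.03119 = 4.789 d
  layer 4 (weathered basalt): t_4 = 13.6 × 0.14 / 0.03119 = 61.04 d
Total t = Σ t_i = 111.3 days.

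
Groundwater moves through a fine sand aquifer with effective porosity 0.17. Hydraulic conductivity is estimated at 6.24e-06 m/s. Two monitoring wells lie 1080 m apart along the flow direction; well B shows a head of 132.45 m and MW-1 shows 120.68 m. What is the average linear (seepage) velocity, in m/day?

Convert K: 6.24e-06 m/s × 86400 = 0.5391 m/day.
Hydraulic gradient i = (132.45 − 120.68) / 1080 = 11.77 / 1080 = 0.01090.
Darcy flux q = K · i = 0.5391 × 0.01090 = 0.005876 m/day.
Seepage velocity v = q / n_e = 0.005876 / 0.17 = 0.03456 m/day.

0.0346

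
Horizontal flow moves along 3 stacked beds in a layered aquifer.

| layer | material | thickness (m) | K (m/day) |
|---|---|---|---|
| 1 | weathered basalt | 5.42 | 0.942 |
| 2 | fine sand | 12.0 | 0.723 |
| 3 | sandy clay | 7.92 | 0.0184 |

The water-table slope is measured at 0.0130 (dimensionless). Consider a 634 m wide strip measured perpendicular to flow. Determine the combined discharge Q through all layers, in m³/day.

115

Flow is parallel to layering, so each bed carries its own Darcy discharge and the transmissivities add.
Σ(K_i·b_i) = 0.942×5.42 + 0.723×12.0 + 0.0184×7.92 = 13.93 m²/day.
Hydraulic gradient i = 0.0130.
Q = Σ(K_i·b_i) · W · i = 13.93 × 634 × 0.01300 = 114.8 m³/day.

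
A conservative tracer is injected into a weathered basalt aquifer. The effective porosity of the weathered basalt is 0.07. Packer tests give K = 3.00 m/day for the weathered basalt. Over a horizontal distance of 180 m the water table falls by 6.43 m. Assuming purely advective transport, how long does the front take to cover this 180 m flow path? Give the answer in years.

Hydraulic gradient i = Δh / L = 6.43 / 180 = 0.03572.
Darcy flux q = K · i = 3.000 × 0.03572 = 0.1072 m/day.
Seepage velocity v = q / n_e = 0.1072 / 0.07 = 1.531 m/day.
Travel time t = L / v = 180 / 1.531 = 117.6 days = 0.3219 years.

0.322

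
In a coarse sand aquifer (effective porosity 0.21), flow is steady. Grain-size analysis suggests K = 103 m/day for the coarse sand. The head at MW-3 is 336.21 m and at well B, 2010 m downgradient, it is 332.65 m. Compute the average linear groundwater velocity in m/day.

0.869

Hydraulic gradient i = (336.21 − 332.65) / 2010 = 3.56 / 2010 = 0.001771.
Darcy flux q = K · i = 103.0 × 0.001771 = 0.1824 m/day.
Seepage velocity v = q / n_e = 0.1824 / 0.21 = 0.8687 m/day.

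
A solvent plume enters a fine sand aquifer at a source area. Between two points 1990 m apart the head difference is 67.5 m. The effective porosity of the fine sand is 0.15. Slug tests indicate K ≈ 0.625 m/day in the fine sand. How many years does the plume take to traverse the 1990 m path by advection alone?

38.5

Hydraulic gradient i = Δh / L = 67.5 / 1990 = 0.03392.
Darcy flux q = K · i = 0.6250 × 0.03392 = 0.02120 m/day.
Seepage velocity v = q / n_e = 0.02120 / 0.15 = 0.1413 m/day.
Travel time t = L / v = 1990 / 0.1413 = 14080 days = 38.55 years.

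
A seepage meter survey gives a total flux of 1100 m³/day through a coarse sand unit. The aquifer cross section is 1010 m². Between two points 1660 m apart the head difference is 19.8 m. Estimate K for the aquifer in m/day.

91.3

Hydraulic gradient i = Δh / L = 19.8 / 1660 = 0.01193.
From Q = K·A·i, K = Q / (A·i) = 1100 / (1010 × 0.01193) = 91.31 m/day.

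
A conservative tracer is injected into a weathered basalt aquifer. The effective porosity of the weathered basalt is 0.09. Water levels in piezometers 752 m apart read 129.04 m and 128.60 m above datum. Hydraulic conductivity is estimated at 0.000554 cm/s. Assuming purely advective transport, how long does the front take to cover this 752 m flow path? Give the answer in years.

662

Convert K: 0.000554 cm/s × 864 = 0.4787 m/day.
Hydraulic gradient i = (129.04 − 128.60) / 752 = 0.44 / 752 = 0.0005851.
Darcy flux q = K · i = 0.4787 × 0.0005851 = 0.0002801 m/day.
Seepage velocity v = q / n_e = 0.0002801 / 0.09 = 0.003112 m/day.
Travel time t = L / v = 752 / 0.003112 = 2.417e+05 days = 661.6 years.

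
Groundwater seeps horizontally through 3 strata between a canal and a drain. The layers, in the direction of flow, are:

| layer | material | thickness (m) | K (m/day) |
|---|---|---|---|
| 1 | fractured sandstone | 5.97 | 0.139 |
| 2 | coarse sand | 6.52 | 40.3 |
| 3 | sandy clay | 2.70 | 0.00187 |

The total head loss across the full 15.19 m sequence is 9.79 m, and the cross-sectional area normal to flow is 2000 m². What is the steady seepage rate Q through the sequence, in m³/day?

Flow is perpendicular to layering, so the layers act in series and the equivalent K is the thickness-weighted harmonic mean.
Total thickness L = 5.97 + 6.52 + 2.70 = 15.19 m.
Σ(b_i/K_i) = 5.97/0.139 + 6.52/40.3 + 2.70/0.00187 = 1487 d.
K_eq = L / Σ(b_i/K_i) = 15.19 / 1487 = 0.01022 m/day.
Q = K_eq · A · (Δh/L) = 0.01022 × 2000 × (9.79/15.19) = 13.17 m³/day.

13.2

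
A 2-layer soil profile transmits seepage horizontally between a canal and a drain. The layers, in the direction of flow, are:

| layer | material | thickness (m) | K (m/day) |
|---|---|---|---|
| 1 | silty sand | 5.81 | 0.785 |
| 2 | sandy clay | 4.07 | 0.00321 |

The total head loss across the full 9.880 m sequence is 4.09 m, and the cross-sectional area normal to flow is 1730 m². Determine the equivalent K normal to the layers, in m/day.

0.00775

Flow is perpendicular to layering, so the layers act in series and the equivalent K is the thickness-weighted harmonic mean.
Total thickness L = 5.81 + 4.07 = 9.880 m.
Σ(b_i/K_i) = 5.81/0.785 + 4.07/0.00321 = 1275 d.
K_eq = L / Σ(b_i/K_i) = 9.880 / 1275 = 0.007747 m/day.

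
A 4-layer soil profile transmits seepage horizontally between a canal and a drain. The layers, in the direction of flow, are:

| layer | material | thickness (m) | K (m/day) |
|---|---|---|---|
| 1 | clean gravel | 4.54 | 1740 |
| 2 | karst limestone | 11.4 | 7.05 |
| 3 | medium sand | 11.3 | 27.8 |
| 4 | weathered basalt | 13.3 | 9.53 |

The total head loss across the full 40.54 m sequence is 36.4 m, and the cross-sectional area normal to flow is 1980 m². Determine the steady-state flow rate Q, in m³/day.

Flow is perpendicular to layering, so the layers act in series and the equivalent K is the thickness-weighted harmonic mean.
Total thickness L = 4.54 + 11.4 + 11.3 + 13.3 = 40.54 m.
Σ(b_i/K_i) = 4.54/1740 + 11.4/7.05 + 11.3/27.8 + 13.3/9.53 = 3.422 d.
K_eq = L / Σ(b_i/K_i) = 40.54 / 3.422 = 11.85 m/day.
Q = K_eq · A · (Δh/L) = 11.85 × 1980 × (36.4/40.54) = 21063 m³/day.

21100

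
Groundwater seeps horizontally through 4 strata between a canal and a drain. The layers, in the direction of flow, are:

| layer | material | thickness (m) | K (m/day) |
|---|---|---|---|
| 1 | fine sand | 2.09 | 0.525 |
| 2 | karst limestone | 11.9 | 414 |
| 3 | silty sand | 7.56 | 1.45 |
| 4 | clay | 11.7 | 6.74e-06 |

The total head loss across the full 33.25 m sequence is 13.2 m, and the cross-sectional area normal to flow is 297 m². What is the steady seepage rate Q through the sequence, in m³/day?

Flow is perpendicular to layering, so the layers act in series and the equivalent K is the thickness-weighted harmonic mean.
Total thickness L = 2.09 + 11.9 + 7.56 + 11.7 = 33.25 m.
Σ(b_i/K_i) = 2.09/0.525 + 11.9/414 + 7.56/1.45 + 11.7/6.74e-06 = 1.736e+06 d.
K_eq = L / Σ(b_i/K_i) = 33.25 / 1.736e+06 = 1.915e-05 m/day.
Q = K_eq · A · (Δh/L) = 1.915e-05 × 297 × (13.2/33.25) = 0.002258 m³/day.

0.00226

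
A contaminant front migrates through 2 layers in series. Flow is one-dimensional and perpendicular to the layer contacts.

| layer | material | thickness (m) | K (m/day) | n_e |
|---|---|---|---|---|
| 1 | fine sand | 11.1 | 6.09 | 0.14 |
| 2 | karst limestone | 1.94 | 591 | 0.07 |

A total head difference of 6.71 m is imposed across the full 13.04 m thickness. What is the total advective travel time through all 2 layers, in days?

With flow normal to the layers, continuity requires the same specific discharge q through every layer.
Σ(b_i/K_i) = 11.1/6.09 + 1.94/591 = 1.826 d.
q = Δh / Σ(b_i/K_i) = 6.71 / 1.826 = 3.675 m/day.
In each layer the seepage velocity is v_i = q/n_i, so the layer transit time is t_i = b_i·n_i / q:
  layer 1 (fine sand): t_1 = 11.1 × 0.14 / 3.675 = 0.4229 d
  layer 2 (karst limestone): t_2 = 1.94 × 0.07 / 3.675 = 0.03695 d
Total t = Σ t_i = 0.4598 days.

0.460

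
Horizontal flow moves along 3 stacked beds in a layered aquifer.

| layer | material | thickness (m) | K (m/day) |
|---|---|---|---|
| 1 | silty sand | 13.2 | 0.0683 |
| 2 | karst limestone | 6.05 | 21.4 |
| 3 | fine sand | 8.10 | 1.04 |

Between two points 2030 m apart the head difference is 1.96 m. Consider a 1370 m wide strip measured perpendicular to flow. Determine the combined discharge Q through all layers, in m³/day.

Flow is parallel to layering, so each bed carries its own Darcy discharge and the transmissivities add.
Σ(K_i·b_i) = 0.0683×13.2 + 21.4×6.05 + 1.04×8.10 = 138.8 m²/day.
Hydraulic gradient i = Δh / L = 1.96 / 2030 = 0.0009655.
Q = Σ(K_i·b_i) · W · i = 138.8 × 1370 × 0.0009655 = 183.6 m³/day.

184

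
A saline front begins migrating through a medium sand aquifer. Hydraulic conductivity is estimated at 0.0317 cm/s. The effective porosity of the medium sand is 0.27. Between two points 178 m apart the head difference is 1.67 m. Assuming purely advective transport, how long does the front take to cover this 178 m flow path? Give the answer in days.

187

Convert K: 0.0317 cm/s × 864 = 27.39 m/day.
Hydraulic gradient i = Δh / L = 1.67 / 178 = 0.009382.
Darcy flux q = K · i = 27.39 × 0.009382 = 0.2570 m/day.
Seepage velocity v = q / n_e = 0.2570 / 0.27 = 0.9517 m/day.
Travel time t = L / v = 178 / 0.9517 = 187.0 days.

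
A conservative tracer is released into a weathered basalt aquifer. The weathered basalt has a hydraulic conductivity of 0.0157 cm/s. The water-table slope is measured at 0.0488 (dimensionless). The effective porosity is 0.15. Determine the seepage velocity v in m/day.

Convert K: 0.0157 cm/s × 864 = 13.56 m/day.
Hydraulic gradient i = 0.0488.
Darcy flux q = K · i = 13.56 × 0.04880 = 0.6620 m/day.
Seepage velocity v = q / n_e = 0.6620 / 0.15 = 4.413 m/day.

4.41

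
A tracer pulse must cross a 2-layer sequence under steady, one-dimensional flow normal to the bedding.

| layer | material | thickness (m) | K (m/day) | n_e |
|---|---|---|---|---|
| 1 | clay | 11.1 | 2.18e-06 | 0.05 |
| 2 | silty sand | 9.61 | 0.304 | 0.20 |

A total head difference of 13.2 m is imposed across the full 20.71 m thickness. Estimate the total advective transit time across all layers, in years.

2620

With flow normal to the layers, continuity requires the same specific discharge q through every layer.
Σ(b_i/K_i) = 11.1/2.18e-06 + 9.61/0.304 = 5.092e+06 d.
q = Δh / Σ(b_i/K_i) = 13.2 / 5.092e+06 = 2.592e-06 m/day.
In each layer the seepage velocity is v_i = q/n_i, so the layer transit time is t_i = b_i·n_i / q:
  layer 1 (clay): t_1 = 11.1 × 0.05 / 2.592e-06 = 2.141e+05 d
  layer 2 (silty sand): t_2 = 9.61 × 0.20 / 2.592e-06 = 7.414e+05 d
Total t = Σ t_i = 9.555e+05 days = 2616 years.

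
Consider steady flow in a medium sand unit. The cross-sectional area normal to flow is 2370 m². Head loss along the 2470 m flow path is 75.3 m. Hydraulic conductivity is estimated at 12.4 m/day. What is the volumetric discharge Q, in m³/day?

896

Hydraulic gradient i = Δh / L = 75.3 / 2470 = 0.03049.
Darcy's law: Q = K · A · i = 12.40 × 2370 × 0.03049 = 895.9 m³/day.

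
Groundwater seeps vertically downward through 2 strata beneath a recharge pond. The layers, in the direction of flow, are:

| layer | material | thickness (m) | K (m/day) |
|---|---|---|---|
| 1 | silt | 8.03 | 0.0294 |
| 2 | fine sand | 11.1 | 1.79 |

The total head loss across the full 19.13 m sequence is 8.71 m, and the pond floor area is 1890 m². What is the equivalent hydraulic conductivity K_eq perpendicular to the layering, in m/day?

Flow is perpendicular to layering, so the layers act in series and the equivalent K is the thickness-weighted harmonic mean.
Total thickness L = 8.03 + 11.1 = 19.13 m.
Σ(b_i/K_i) = 8.03/0.0294 + 11.1/1.79 = 279.3 d.
K_eq = L / Σ(b_i/K_i) = 19.13 / 279.3 = 0.06849 m/day.

0.0685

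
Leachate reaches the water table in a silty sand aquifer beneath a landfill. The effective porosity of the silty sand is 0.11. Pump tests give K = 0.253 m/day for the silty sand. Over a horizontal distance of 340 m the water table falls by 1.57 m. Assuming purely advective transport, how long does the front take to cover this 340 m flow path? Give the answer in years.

Hydraulic gradient i = Δh / L = 1.57 / 340 = 0.004618.
Darcy flux q = K · i = 0.2530 × 0.004618 = 0.001168 m/day.
Seepage velocity v = q / n_e = 0.001168 / 0.11 = 0.01062 m/day.
Travel time t = L / v = 340 / 0.01062 = 32013 days = 87.65 years.

87.6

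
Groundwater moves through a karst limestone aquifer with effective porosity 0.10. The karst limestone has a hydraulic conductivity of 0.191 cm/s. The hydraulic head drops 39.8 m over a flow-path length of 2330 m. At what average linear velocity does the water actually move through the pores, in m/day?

28.2

Convert K: 0.191 cm/s × 864 = 165.0 m/day.
Hydraulic gradient i = Δh / L = 39.8 / 2330 = 0.01708.
Darcy flux q = K · i = 165.0 × 0.01708 = 2.819 m/day.
Seepage velocity v = q / n_e = 2.819 / 0.10 = 28.19 m/day.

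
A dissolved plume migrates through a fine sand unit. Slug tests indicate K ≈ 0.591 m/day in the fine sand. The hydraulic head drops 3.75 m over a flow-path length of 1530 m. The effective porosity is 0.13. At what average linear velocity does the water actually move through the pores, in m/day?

Hydraulic gradient i = Δh / L = 3.75 / 1530 = 0.002451.
Darcy flux q = K · i = 0.5910 × 0.002451 = 0.001449 m/day.
Seepage velocity v = q / n_e = 0.001449 / 0.13 = 0.01114 m/day.

0.0111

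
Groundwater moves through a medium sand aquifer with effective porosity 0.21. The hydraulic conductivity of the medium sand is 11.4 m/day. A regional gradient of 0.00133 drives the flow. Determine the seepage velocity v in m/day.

0.0722

Hydraulic gradient i = 0.00133.
Darcy flux q = K · i = 11.40 × 0.001330 = 0.01516 m/day.
Seepage velocity v = q / n_e = 0.01516 / 0.21 = 0.07220 m/day.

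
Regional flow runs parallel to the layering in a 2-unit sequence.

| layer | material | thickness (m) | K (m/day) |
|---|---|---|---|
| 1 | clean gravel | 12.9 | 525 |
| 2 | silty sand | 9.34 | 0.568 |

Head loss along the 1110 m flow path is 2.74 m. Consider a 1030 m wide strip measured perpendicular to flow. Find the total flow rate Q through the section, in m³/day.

17200

Flow is parallel to layering, so each bed carries its own Darcy discharge and the transmissivities add.
Σ(K_i·b_i) = 525×12.9 + 0.568×9.34 = 6778 m²/day.
Hydraulic gradient i = Δh / L = 2.74 / 1110 = 0.002468.
Q = Σ(K_i·b_i) · W · i = 6778 × 1030 × 0.002468 = 17233 m³/day.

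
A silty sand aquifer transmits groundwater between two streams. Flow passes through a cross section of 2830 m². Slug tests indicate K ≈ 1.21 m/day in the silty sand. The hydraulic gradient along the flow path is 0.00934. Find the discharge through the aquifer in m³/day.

Hydraulic gradient i = 0.00934.
Darcy's law: Q = K · A · i = 1.210 × 2830 × 0.009340 = 31.98 m³/day.

32.0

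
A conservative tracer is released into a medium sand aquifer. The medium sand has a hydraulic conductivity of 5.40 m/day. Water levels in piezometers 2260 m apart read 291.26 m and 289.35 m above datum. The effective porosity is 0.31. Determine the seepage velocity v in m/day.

Hydraulic gradient i = (291.26 − 289.35) / 2260 = 1.91 / 2260 = 0.0008451.
Darcy flux q = K · i = 5.400 × 0.0008451 = 0.004564 m/day.
Seepage velocity v = q / n_e = 0.004564 / 0.31 = 0.01472 m/day.

0.0147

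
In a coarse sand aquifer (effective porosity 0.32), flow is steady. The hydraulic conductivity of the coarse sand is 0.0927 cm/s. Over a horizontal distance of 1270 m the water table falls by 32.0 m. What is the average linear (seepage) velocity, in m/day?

Convert K: 0.0927 cm/s × 864 = 80.09 m/day.
Hydraulic gradient i = Δh / L = 32.0 / 1270 = 0.02520.
Darcy flux q = K · i = 80.09 × 0.02520 = 2.018 m/day.
Seepage velocity v = q / n_e = 2.018 / 0.32 = 6.307 m/day.

6.31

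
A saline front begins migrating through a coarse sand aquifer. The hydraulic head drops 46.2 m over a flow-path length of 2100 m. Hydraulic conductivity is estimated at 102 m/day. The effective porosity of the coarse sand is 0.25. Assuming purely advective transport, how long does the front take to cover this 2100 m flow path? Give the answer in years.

0.641

Hydraulic gradient i = Δh / L = 46.2 / 2100 = 0.02200.
Darcy flux q = K · i = 102.0 × 0.02200 = 2.244 m/day.
Seepage velocity v = q / n_e = 2.244 / 0.25 = 8.976 m/day.
Travel time t = L / v = 2100 / 8.976 = 234.0 days = 0.6405 years.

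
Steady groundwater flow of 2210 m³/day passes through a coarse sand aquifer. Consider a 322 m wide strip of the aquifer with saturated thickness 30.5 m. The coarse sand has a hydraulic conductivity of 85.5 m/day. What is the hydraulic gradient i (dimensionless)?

Cross-sectional area A = 322 × 30.5 = 9821 m².
From Q = K·A·i, i = Q / (K·A) = 2210 / (85.50 × 9821) = 0.002632.

0.00263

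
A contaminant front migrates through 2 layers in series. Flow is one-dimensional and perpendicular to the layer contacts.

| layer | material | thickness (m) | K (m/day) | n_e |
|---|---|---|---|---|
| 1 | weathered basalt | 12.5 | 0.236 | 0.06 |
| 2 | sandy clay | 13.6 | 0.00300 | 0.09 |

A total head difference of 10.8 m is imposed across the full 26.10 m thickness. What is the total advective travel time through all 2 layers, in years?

2.30

With flow normal to the layers, continuity requires the same specific discharge q through every layer.
Σ(b_i/K_i) = 12.5/0.236 + 13.6/0.00300 = 4586 d.
q = Δh / Σ(b_i/K_i) = 10.8 / 4586 = 0.002355 m/day.
In each layer the seepage velocity is v_i = q/n_i, so the layer transit time is t_i = b_i·n_i / q:
  layer 1 (weathered basalt): t_1 = 12.5 × 0.06 / 0.002355 = 318.5 d
  layer 2 (sandy clay): t_2 = 13.6 × 0.09 / 0.002355 = 519.8 d
Total t = Σ t_i = 838.3 days = 2.295 years.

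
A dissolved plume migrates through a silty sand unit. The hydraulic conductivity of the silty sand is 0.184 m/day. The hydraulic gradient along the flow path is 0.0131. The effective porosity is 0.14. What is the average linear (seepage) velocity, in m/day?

Hydraulic gradient i = 0.0131.
Darcy flux q = K · i = 0.1840 × 0.01310 = 0.002410 m/day.
Seepage velocity v = q / n_e = 0.002410 / 0.14 = 0.01722 m/day.

0.0172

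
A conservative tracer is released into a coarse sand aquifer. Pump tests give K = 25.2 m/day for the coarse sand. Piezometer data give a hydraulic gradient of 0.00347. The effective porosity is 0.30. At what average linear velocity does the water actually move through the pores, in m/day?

0.291

Hydraulic gradient i = 0.00347.
Darcy flux q = K · i = 25.20 × 0.003470 = 0.08744 m/day.
Seepage velocity v = q / n_e = 0.08744 / 0.30 = 0.2915 m/day.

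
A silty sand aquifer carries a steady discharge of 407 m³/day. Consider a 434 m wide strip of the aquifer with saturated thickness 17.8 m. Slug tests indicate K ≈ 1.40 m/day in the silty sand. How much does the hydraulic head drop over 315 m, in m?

11.9

Cross-sectional area A = 434 × 17.8 = 7725 m².
From Q = K·A·i, i = Q / (K·A) = 407 / (1.400 × 7725) = 0.03763.
Head loss Δh = i · L = 0.03763 × 315 = 11.85 m.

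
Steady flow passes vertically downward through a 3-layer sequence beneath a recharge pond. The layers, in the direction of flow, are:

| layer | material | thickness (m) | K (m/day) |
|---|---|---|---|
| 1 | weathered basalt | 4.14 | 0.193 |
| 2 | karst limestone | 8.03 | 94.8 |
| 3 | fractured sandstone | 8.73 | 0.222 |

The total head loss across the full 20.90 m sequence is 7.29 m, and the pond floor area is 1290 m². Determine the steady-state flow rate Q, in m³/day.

Flow is perpendicular to layering, so the layers act in series and the equivalent K is the thickness-weighted harmonic mean.
Total thickness L = 4.14 + 8.03 + 8.73 = 20.90 m.
Σ(b_i/K_i) = 4.14/0.193 + 8.03/94.8 + 8.73/0.222 = 60.86 d.
K_eq = L / Σ(b_i/K_i) = 20.90 / 60.86 = 0.3434 m/day.
Q = K_eq · A · (Δh/L) = 0.3434 × 1290 × (7.29/20.90) = 154.5 m³/day.

155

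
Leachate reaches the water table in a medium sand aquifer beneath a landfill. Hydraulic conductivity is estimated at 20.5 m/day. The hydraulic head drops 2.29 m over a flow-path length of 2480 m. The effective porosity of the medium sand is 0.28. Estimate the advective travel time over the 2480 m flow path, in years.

100

Hydraulic gradient i = Δh / L = 2.29 / 2480 = 0.0009234.
Darcy flux q = K · i = 20.50 × 0.0009234 = 0.01893 m/day.
Seepage velocity v = q / n_e = 0.01893 / 0.28 = 0.06761 m/day.
Travel time t = L / v = 2480 / 0.06761 = 36684 days = 100.4 years.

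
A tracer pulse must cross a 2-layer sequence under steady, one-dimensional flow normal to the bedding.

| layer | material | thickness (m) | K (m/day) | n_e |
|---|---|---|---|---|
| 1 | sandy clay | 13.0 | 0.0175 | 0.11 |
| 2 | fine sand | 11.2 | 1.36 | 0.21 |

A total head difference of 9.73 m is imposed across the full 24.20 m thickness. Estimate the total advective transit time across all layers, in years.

0.799

With flow normal to the layers, continuity requires the same specific discharge q through every layer.
Σ(b_i/K_i) = 13.0/0.0175 + 11.2/1.36 = 751.1 d.
q = Δh / Σ(b_i/K_i) = 9.73 / 751.1 = 0.01295 m/day.
In each layer the seepage velocity is v_i = q/n_i, so the layer transit time is t_i = b_i·n_i / q:
  layer 1 (sandy clay): t_1 = 13.0 × 0.11 / 0.01295 = 110.4 d
  layer 2 (fine sand): t_2 = 11.2 × 0.21 / 0.01295 = 181.6 d
Total t = Σ t_i = 291.9 days = 0.7993 years.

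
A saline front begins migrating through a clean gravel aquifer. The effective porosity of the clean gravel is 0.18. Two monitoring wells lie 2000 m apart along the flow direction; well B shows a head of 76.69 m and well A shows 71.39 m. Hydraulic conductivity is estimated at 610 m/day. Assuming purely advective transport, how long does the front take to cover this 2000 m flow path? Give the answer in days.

223

Hydraulic gradient i = (76.69 − 71.39) / 2000 = 5.3 / 2000 = 0.002650.
Darcy flux q = K · i = 610.0 × 0.002650 = 1.617 m/day.
Seepage velocity v = q / n_e = 1.617 / 0.18 = 8.981 m/day.
Travel time t = L / v = 2000 / 8.981 = 222.7 days.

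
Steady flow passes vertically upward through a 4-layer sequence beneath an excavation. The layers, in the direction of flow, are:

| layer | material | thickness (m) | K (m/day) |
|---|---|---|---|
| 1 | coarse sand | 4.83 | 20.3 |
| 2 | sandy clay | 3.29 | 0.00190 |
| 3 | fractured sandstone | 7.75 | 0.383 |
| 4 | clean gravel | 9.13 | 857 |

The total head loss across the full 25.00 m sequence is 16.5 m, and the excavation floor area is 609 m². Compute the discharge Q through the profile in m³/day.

Flow is perpendicular to layering, so the layers act in series and the equivalent K is the thickness-weighted harmonic mean.
Total thickness L = 4.83 + 3.29 + 7.75 + 9.13 = 25.00 m.
Σ(b_i/K_i) = 4.83/20.3 + 3.29/0.00190 + 7.75/0.383 + 9.13/857 = 1752 d.
K_eq = L / Σ(b_i/K_i) = 25.00 / 1752 = 0.01427 m/day.
Q = K_eq · A · (Δh/L) = 0.01427 × 609 × (16.5/25.00) = 5.735 m³/day.

5.74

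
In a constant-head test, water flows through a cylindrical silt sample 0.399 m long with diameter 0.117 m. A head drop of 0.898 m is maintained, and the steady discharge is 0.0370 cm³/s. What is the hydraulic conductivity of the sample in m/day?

0.132

Cross-sectional area A = π·(d/2)² = π × (0.117/2)² = 0.01075 m².
Convert discharge: 0.0370 cm³/s = 3.700e-08 m³/s.
Darcy's law rearranged: K = Q·L / (A·Δh) = 3.700e-08 × 0.399 / (0.01075 × 0.898) = 1.529e-06 m/s = 0.1321 m/day.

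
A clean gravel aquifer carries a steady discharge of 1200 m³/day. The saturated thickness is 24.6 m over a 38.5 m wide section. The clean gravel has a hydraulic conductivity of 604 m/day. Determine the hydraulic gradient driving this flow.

Cross-sectional area A = 38.5 × 24.6 = 947.1 m².
From Q = K·A·i, i = Q / (K·A) = 1200 / (604.0 × 947.1) = 0.002098.

0.00210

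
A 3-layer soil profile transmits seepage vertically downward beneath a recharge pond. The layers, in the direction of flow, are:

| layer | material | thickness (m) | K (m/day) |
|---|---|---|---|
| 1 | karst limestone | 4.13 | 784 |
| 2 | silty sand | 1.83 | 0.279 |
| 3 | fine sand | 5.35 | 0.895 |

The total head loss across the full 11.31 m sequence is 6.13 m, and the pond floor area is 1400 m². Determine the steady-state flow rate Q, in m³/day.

684

Flow is perpendicular to layering, so the layers act in series and the equivalent K is the thickness-weighted harmonic mean.
Total thickness L = 4.13 + 1.83 + 5.35 = 11.31 m.
Σ(b_i/K_i) = 4.13/784 + 1.83/0.279 + 5.35/0.895 = 12.54 d.
K_eq = L / Σ(b_i/K_i) = 11.31 / 12.54 = 0.9018 m/day.
Q = K_eq · A · (Δh/L) = 0.9018 × 1400 × (6.13/11.31) = 684.3 m³/day.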